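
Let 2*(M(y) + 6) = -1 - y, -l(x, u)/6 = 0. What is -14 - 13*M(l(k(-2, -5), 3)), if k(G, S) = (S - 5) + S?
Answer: 141/2 ≈ 70.500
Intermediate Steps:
k(G, S) = -5 + 2*S (k(G, S) = (-5 + S) + S = -5 + 2*S)
l(x, u) = 0 (l(x, u) = -6*0 = 0)
M(y) = -13/2 - y/2 (M(y) = -6 + (-1 - y)/2 = -6 + (-½ - y/2) = -13/2 - y/2)
-14 - 13*M(l(k(-2, -5), 3)) = -14 - 13*(-13/2 - ½*0) = -14 - 13*(-13/2 + 0) = -14 - 13*(-13/2) = -14 + 169/2 = 141/2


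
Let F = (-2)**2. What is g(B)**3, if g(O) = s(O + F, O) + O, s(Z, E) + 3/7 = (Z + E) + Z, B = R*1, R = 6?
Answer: 10793861/343 ≈ 31469.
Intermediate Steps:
F = 4
B = 6 (B = 6*1 = 6)
s(Z, E) = -3/7 + E + 2*Z (s(Z, E) = -3/7 + ((Z + E) + Z) = -3/7 + ((E + Z) + Z) = -3/7 + (E + 2*Z) = -3/7 + E + 2*Z)
g(O) = 53/7 + 4*O (g(O) = (-3/7 + O + 2*(O + 4)) + O = (-3/7 + O + 2*(4 + O)) + O = (-3/7 + O + (8 + 2*O)) + O = (53/7 + 3*O) + O = 53/7 + 4*O)
g(B)**3 = (53/7 + 4*6)**3 = (53/7 + 24)**3 = (221/7)**3 = 10793861/343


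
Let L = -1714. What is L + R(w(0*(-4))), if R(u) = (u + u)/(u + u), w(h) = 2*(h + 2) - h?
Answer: -1713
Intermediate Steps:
w(h) = 4 + h (w(h) = 2*(2 + h) - h = (4 + 2*h) - h = 4 + h)
R(u) = 1 (R(u) = (2*u)/((2*u)) = (2*u)*(1/(2*u)) = 1)
L + R(w(0*(-4))) = -1714 + 1 = -1713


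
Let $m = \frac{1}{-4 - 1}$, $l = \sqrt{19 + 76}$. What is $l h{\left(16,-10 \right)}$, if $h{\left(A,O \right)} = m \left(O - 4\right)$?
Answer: $\frac{14 \sqrt{95}}{5} \approx 27.291$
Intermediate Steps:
$l = \sqrt{95} \approx 9.7468$
$m = - \frac{1}{5}$ ($m = \frac{1}{-5} = - \frac{1}{5} \approx -0.2$)
$h{\left(A,O \right)} = \frac{4}{5} - \frac{O}{5}$ ($h{\left(A,O \right)} = - \frac{O - 4}{5} = - \frac{-4 + O}{5} = \frac{4}{5} - \frac{O}{5}$)
$l h{\left(16,-10 \right)} = \sqrt{95} \left(\frac{4}{5} - -2\right) = \sqrt{95} \left(\frac{4}{5} + 2\right) = \sqrt{95} \cdot \frac{14}{5} = \frac{14 \sqrt{95}}{5}$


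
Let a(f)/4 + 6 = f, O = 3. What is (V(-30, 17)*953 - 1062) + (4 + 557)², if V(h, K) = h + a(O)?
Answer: 273633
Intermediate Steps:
a(f) = -24 + 4*f
V(h, K) = -12 + h (V(h, K) = h + (-24 + 4*3) = h + (-24 + 12) = h - 12 = -12 + h)
(V(-30, 17)*953 - 1062) + (4 + 557)² = ((-12 - 30)*953 - 1062) + (4 + 557)² = (-42*953 - 1062) + 561² = (-40026 - 1062) + 314721 = -41088 + 314721 = 273633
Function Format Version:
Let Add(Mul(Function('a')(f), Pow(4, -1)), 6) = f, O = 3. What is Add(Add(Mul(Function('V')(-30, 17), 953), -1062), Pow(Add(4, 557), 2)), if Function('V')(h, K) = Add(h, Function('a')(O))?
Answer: 273633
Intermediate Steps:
Function('a')(f) = Add(-24, Mul(4, f))
Function('V')(h, K) = Add(-12, h) (Function('V')(h, K) = Add(h, Add(-24, Mul(4, 3))) = Add(h, Add(-24, 12)) = Add(h, -12) = Add(-12, h))
Add(Add(Mul(Function('V')(-30, 17), 953), -1062), Pow(Add(4, 557), 2)) = Add(Add(Mul(Add(-12, -30), 953), -1062), Pow(Add(4, 557), 2)) = Add(Add(Mul(-42, 953), -1062), Pow(561, 2)) = Add(Add(-40026, -1062), 314721) = Add(-41088, 314721) = 273633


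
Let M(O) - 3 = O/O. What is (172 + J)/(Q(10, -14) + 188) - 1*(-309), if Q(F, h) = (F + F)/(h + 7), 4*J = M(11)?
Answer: 401675/1296 ≈ 309.93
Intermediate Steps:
M(O) = 4 (M(O) = 3 + O/O = 3 + 1 = 4)
J = 1 (J = (¼)*4 = 1)
Q(F, h) = 2*F/(7 + h) (Q(F, h) = (2*F)/(7 + h) = 2*F/(7 + h))
(172 + J)/(Q(10, -14) + 188) - 1*(-309) = (172 + 1)/(2*10/(7 - 14) + 188) - 1*(-309) = 173/(2*10/(-7) + 188) + 309 = 173/(2*10*(-⅐) + 188) + 309 = 173/(-20/7 + 188) + 309 = 173/(1296/7) + 309 = 173*(7/1296) + 309 = 1211/1296 + 309 = 401675/1296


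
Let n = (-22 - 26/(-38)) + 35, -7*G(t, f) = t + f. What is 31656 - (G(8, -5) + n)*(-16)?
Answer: 4238456/133 ≈ 31868.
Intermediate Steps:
G(t, f) = -f/7 - t/7 (G(t, f) = -(t + f)/7 = -(f + t)/7 = -f/7 - t/7)
n = 260/19 (n = (-22 - 26*(-1/38)) + 35 = (-22 + 13/19) + 35 = -405/19 + 35 = 260/19 ≈ 13.684)
31656 - (G(8, -5) + n)*(-16) = 31656 - ((-⅐*(-5) - ⅐*8) + 260/19)*(-16) = 31656 - ((5/7 - 8/7) + 260/19)*(-16) = 31656 - (-3/7 + 260/19)*(-16) = 31656 - 1763*(-16)/133 = 31656 - 1*(-28208/133) = 31656 + 28208/133 = 4238456/133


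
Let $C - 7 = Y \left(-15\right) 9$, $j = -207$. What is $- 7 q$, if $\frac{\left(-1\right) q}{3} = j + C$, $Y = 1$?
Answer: $-7035$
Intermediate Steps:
$C = -128$ ($C = 7 + 1 \left(-15\right) 9 = 7 - 135 = -128$)
$q = 1005$ ($q = - 3 \left(-207 - 128\right) = \left(-3\right) \left(-335\right) = 1005$)
$- 7 q = \left(-7\right) 1005 = -7035$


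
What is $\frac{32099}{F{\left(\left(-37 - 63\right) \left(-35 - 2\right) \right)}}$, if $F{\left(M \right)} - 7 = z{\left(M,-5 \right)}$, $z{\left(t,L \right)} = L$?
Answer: $\frac{32099}{2} \approx 16050.0$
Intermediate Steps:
$F{\left(M \right)} = 2$ ($F{\left(M \right)} = 7 - 5 = 2$)
$\frac{32099}{F{\left(\left(-37 - 63\right) \left(-35 - 2\right) \right)}} = \frac{32099}{2}$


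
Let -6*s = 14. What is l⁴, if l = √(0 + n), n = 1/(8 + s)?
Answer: 9/289 ≈ 0.031142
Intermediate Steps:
s = -7/3 (s = -⅙*14 = -7/3 ≈ -2.3333)
n = 3/17 (n = 1/(8 - 7/3) = 1/(17/3) = 3/17 ≈ 0.17647)
l = √51/17 (l = √(0 + 3/17) = √(3/17) = √51/17 ≈ 0.42008)
l⁴ = (√51/17)⁴ = 9/289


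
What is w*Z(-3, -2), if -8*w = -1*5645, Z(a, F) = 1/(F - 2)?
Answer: -5645/32 ≈ -176.41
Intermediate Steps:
Z(a, F) = 1/(-2 + F)
w = 5645/8 (w = -(-1)*5645/8 = -⅛*(-5645) = 5645/8 ≈ 705.63)
w*Z(-3, -2) = 5645/(8*(-2 - 2)) = (5645/8)/(-4) = (5645/8)*(-¼) = -5645/32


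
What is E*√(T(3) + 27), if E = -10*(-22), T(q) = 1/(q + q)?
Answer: 110*√978/3 ≈ 1146.7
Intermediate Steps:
T(q) = 1/(2*q)
E = 220
E*√(T(3) + 27) = 220*√((½)/3 + 27) = 220*√((½)*(⅓) + 27) = 220*√(⅙ + 27) = 220*√(163/6) = 220*(√978/6) = 110*√978/3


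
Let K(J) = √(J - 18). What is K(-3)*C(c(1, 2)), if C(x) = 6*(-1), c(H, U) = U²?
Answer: -6*I*√21 ≈ -27.495*I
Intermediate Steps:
C(x) = -6
K(J) = √(-18 + J)
K(-3)*C(c(1, 2)) = √(-18 - 3)*(-6) = √(-21)*(-6) = (I*√21)*(-6) = -6*I*√21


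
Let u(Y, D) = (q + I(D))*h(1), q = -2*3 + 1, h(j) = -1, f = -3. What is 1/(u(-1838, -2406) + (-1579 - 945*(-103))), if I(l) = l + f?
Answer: 1/98170 ≈ 1.0186e-5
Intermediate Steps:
q = -5 (q = -6 + 1 = -5)
I(l) = -3 + l (I(l) = l - 3 = -3 + l)
u(Y, D) = 8 - D (u(Y, D) = (-5 + (-3 + D))*(-1) = (-8 + D)*(-1) = 8 - D)
1/(u(-1838, -2406) + (-1579 - 945*(-103))) = 1/((8 - 1*(-2406)) + (-1579 - 945*(-103))) = 1/((8 + 2406) + (-1579 + 97335)) = 1/(2414 + 95756) = 1/98170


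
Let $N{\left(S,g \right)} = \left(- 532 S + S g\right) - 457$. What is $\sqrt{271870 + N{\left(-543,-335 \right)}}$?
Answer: $3 \sqrt{82466} \approx 861.51$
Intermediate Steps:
$N{\left(S,g \right)} = -457 - 532 S + S g$
$\sqrt{271870 + N{\left(-543,-335 \right)}} = \sqrt{271870 - -470324} = \sqrt{271870 + \left(-457 + 288876 + 181905\right)} = \sqrt{271870 + 470324} = \sqrt{742194} = 3 \sqrt{82466}$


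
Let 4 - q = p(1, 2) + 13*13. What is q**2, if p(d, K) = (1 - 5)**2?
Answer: 32761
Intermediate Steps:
p(d, K) = 16 (p(d, K) = (-4)**2 = 16)
q = -181 (q = 4 - (16 + 13*13) = 4 - (16 + 169) = 4 - 1*185 = 4 - 185 = -181)
q**2 = (-181)**2 = 32761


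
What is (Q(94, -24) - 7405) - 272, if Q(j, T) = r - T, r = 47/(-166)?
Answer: -1270445/166 ≈ -7653.3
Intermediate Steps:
r = -47/166 (r = 47*(-1/166) = -47/166 ≈ -0.28313)
Q(j, T) = -47/166 - T
(Q(94, -24) - 7405) - 272 = ((-47/166 - 1*(-24)) - 7405) - 272 = ((-47/166 + 24) - 7405) - 272 = (3937/166 - 7405) - 272 = -1225293/166 - 272 = -1270445/166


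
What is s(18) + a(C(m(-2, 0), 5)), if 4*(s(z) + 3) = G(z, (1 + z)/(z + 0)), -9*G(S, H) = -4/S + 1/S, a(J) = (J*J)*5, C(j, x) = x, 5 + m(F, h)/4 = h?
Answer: 26353/216 ≈ 122.00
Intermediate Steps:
m(F, h) = -20 + 4*h
a(J) = 5*J² (a(J) = J²*5 = 5*J²)
G(S, H) = 1/(3*S) (G(S, H) = -(-4/S + 1/S)/9 = -(-1)/(3*S) = 1/(3*S))
s(z) = -3 + 1/(12*z) (s(z) = -3 + (1/(3*z))/4 = -3 + 1/(12*z))
s(18) + a(C(m(-2, 0), 5)) = (-3 + (1/12)/18) + 5*5² = (-3 + (1/12)*(1/18)) + 5*25 = (-3 + 1/216) + 125 = -647/216 + 125 = 26353/216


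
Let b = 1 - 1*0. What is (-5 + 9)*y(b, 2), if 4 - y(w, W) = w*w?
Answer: 12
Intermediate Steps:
b = 1 (b = 1 + 0 = 1)
y(w, W) = 4 - w² (y(w, W) = 4 - w*w = 4 - w²)
(-5 + 9)*y(b, 2) = (-5 + 9)*(4 - 1*1²) = 4*(4 - 1*1) = 4*(4 - 1) = 4*3 = 12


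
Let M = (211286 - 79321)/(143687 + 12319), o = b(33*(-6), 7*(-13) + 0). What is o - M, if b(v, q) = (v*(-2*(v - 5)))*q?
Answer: 1141231807883/156006 ≈ 7.3153e+6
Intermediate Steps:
b(v, q) = q*v*(10 - 2*v) (b(v, q) = (v*(-2*(-5 + v)))*q = (v*(10 - 2*v))*q = q*v*(10 - 2*v))
o = 7315308 (o = 2*(7*(-13) + 0)*(33*(-6))*(5 - 33*(-6)) = 2*(-91 + 0)*(-198)*(5 - 1*(-198)) = 2*(-91)*(-198)*(5 + 198) = 2*(-91)*(-198)*203 = 7315308)
M = 131965/156006 ≈ 0.84590
o - M = 7315308 - 1*131965/156006 = 7315308 - 131965/156006 = 1141231807883/156006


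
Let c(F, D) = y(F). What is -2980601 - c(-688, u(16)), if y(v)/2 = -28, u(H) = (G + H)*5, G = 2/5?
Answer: -2980545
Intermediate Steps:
G = ⅖ (G = 2*(⅕) = ⅖ ≈ 0.40000)
u(H) = 2 + 5*H (u(H) = (⅖ + H)*5 = 2 + 5*H)
y(v) = -56 (y(v) = 2*(-28) = -56)
c(F, D) = -56
-2980601 - c(-688, u(16)) = -2980601 - 1*(-56) = -2980601 + 56 = -2980545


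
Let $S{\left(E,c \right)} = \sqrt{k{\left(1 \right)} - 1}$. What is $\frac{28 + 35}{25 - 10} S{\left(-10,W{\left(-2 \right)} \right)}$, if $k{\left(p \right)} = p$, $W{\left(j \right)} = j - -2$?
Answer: $0$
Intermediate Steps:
$W{\left(j \right)} = 2 + j$ ($W{\left(j \right)} = j + 2 = 2 + j$)
$S{\left(E,c \right)} = 0$ ($S{\left(E,c \right)} = \sqrt{1 - 1} = \sqrt{0} = 0$)
$\frac{28 + 35}{25 - 10} S{\left(-10,W{\left(-2 \right)} \right)} = \frac{28 + 35}{25 - 10} \cdot 0 = \frac{63}{15} \cdot 0 = 63 \cdot \frac{1}{15} \cdot 0 = \frac{21}{5} \cdot 0 = 0$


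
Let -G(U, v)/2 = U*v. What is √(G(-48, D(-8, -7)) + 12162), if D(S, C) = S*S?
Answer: 9*√226 ≈ 135.30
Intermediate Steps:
D(S, C) = S²
G(U, v) = -2*U*v
√(G(-48, D(-8, -7)) + 12162) = √(-2*(-48)*(-8)² + 12162) = √(-2*(-48)*64 + 12162) = √(6144 + 12162) = √18306 = 9*√226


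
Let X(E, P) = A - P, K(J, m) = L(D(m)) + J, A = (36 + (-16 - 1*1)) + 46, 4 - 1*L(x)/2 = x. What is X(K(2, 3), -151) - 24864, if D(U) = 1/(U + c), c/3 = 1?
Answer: -24648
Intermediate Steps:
c = 3 (c = 3*1 = 3)
D(U) = 1/(3 + U) (D(U) = 1/(U + 3) = 1/(3 + U))
L(x) = 8 - 2*x
A = 65 (A = (36 + (-16 - 1)) + 46 = (36 - 17) + 46 = 19 + 46 = 65)
K(J, m) = 8 + J - 2/(3 + m) (K(J, m) = (8 - 2/(3 + m)) + J = 8 + J - 2/(3 + m))
X(E, P) = 65 - P
X(K(2, 3), -151) - 24864 = (65 - 1*(-151)) - 24864 = (65 + 151) - 24864 = 216 - 24864 = -24648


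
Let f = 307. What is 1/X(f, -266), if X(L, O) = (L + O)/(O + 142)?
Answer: -124/41 ≈ -3.0244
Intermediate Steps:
X(L, O) = (L + O)/(142 + O)
1/X(f, -266) = 1/((307 - 266)/(142 - 266)) = 1/(41/(-124)) = 1/(-1/124*41) = 1/(-41/124) = -124/41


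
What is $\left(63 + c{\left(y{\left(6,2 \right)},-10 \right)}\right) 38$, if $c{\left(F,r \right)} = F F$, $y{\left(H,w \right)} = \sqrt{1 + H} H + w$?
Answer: $12122 + 912 \sqrt{7} \approx 14535.0$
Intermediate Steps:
$y{\left(H,w \right)} = w + H \sqrt{1 + H}$ ($y{\left(H,w \right)} = H \sqrt{1 + H} + w = w + H \sqrt{1 + H}$)
$c{\left(F,r \right)} = F^{2}$
$\left(63 + c{\left(y{\left(6,2 \right)},-10 \right)}\right) 38 = \left(63 + \left(2 + 6 \sqrt{1 + 6}\right)^{2}\right) 38 = \left(63 + \left(2 + 6 \sqrt{7}\right)^{2}\right) 38 = 2394 + 38 \left(2 + 6 \sqrt{7}\right)^{2}$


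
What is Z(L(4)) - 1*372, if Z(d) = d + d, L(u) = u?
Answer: -364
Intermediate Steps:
Z(d) = 2*d
Z(L(4)) - 1*372 = 2*4 - 1*372 = 8 - 372 = -364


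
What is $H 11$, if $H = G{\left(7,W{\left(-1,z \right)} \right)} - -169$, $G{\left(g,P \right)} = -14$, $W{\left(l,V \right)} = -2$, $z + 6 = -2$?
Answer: $1705$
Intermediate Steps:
$z = -8$ ($z = -6 - 2 = -8$)
$H = 155$ ($H = -14 - -169 = -14 + 169 = 155$)
$H 11 = 155 \cdot 11 = 1705$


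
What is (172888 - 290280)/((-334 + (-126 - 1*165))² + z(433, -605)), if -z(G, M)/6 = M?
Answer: -4048/13595 ≈ -0.29776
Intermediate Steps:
z(G, M) = -6*M
(172888 - 290280)/((-334 + (-126 - 1*165))² + z(433, -605)) = (172888 - 290280)/((-334 + (-126 - 1*165))² - 6*(-605)) = -117392/((-334 + (-126 - 165))² + 3630) = -117392/((-334 - 291)² + 3630) = -117392/((-625)² + 3630) = -117392/(390625 + 3630) = -117392/394255 = -117392*1/394255 = -4048/13595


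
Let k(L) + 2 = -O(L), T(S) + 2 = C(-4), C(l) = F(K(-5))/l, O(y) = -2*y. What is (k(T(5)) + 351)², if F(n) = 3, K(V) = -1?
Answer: 471969/4 ≈ 1.1799e+5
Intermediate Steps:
C(l) = 3/l
T(S) = -11/4 (T(S) = -2 + 3/(-4) = -2 + 3*(-¼) = -2 - ¾ = -11/4)
k(L) = -2 + 2*L (k(L) = -2 - (-2)*L = -2 + 2*L)
(k(T(5)) + 351)² = ((-2 + 2*(-11/4)) + 351)² = ((-2 - 11/2) + 351)² = (-15/2 + 351)² = (687/2)² = 471969/4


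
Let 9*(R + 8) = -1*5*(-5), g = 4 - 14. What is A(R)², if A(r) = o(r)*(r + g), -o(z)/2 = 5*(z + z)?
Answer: 16584288400/6561 ≈ 2.5277e+6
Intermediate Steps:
o(z) = -20*z (o(z) = -10*(z + z) = -10*2*z = -20*z)
g = -10
R = -47/9 (R = -8 + (-1*5*(-5))/9 = -8 + (-5*(-5))/9 = -8 + (⅑)*25 = -8 + 25/9 = -47/9 ≈ -5.2222)
A(r) = -20*r*(-10 + r) (A(r) = (-20*r)*(r - 10) = (-20*r)*(-10 + r) = -20*r*(-10 + r))
A(R)² = (20*(-47/9)*(10 - 1*(-47/9)))² = (20*(-47/9)*(10 + 47/9))² = (20*(-47/9)*(137/9))² = (-128780/81)² = 16584288400/6561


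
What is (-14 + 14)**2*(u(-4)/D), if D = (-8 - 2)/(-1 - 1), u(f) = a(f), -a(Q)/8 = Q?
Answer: 0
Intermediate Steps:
a(Q) = -8*Q
u(f) = -8*f
D = 5 (D = -10/(-2) = -10*(-1/2) = 5)
(-14 + 14)**2*(u(-4)/D) = (-14 + 14)**2*(-8*(-4)/5) = 0**2*(32*(1/5)) = 0*(32/5) = 0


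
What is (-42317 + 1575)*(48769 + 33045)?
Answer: -3333265988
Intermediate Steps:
(-42317 + 1575)*(48769 + 33045) = -40742*81814 = -3333265988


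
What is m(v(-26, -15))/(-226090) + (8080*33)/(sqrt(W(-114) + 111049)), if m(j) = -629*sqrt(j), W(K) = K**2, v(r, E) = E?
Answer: 53328*sqrt(124045)/24809 + 629*I*sqrt(15)/226090 ≈ 757.07 + 0.010775*I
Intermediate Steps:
m(v(-26, -15))/(-226090) + (8080*33)/(sqrt(W(-114) + 111049)) = -629*I*sqrt(15)/(-226090) + (8080*33)/(sqrt((-114)**2 + 111049)) = -629*I*sqrt(15)*(-1/226090) + 266640/(sqrt(12996 + 111049)) = -629*I*sqrt(15)*(-1/226090) + 266640/(sqrt(124045)) = 629*I*sqrt(15)/226090 + 266640*(sqrt(124045)/124045) = 629*I*sqrt(15)/226090 + 53328*sqrt(124045)/24809 = 53328*sqrt(124045)/24809 + 629*I*sqrt(15)/226090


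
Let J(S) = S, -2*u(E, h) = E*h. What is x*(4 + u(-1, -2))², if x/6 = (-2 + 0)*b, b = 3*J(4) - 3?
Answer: -972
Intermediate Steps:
u(E, h) = -E*h/2
b = 9 (b = 3*4 - 3 = 12 - 3 = 9)
x = -108 (x = 6*((-2 + 0)*9) = 6*(-2*9) = 6*(-18) = -108)
x*(4 + u(-1, -2))² = -108*(4 - ½*(-1)*(-2))² = -108*(4 - 1)² = -108*3² = -108*9 = -972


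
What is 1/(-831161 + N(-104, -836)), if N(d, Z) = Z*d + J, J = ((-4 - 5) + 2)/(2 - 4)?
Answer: -2/1488427 ≈ -1.3437e-6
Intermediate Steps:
J = 7/2 (J = (-9 + 2)/(-2) = -7*(-1/2) = 7/2 ≈ 3.5000)
N(d, Z) = 7/2 + Z*d (N(d, Z) = Z*d + 7/2 = 7/2 + Z*d)
1/(-831161 + N(-104, -836)) = 1/(-831161 + (7/2 - 836*(-104))) = 1/(-831161 + (7/2 + 86944)) = 1/(-831161 + 173895/2) = 1/(-1488427/2) = -2/1488427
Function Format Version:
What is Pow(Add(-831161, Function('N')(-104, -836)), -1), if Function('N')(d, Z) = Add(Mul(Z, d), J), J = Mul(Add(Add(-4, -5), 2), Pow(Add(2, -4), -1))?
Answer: Rational(-2, 1488427) ≈ -1.3437e-6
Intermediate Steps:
J = Rational(7, 2) (J = Mul(Add(-9, 2), Pow(-2, -1)) = Mul(-7, Rational(-1, 2)) = Rational(7, 2) ≈ 3.5000)
Function('N')(d, Z) = Add(Rational(7, 2), Mul(Z, d)) (Function('N')(d, Z) = Add(Mul(Z, d), Rational(7, 2)) = Add(Rational(7, 2), Mul(Z, d)))
Pow(Add(-831161, Function('N')(-104, -836)), -1) = Pow(Add(-831161, Add(Rational(7, 2), Mul(-836, -104))), -1) = Pow(Add(-831161, Add(Rational(7, 2), 86944)), -1) = Pow(Add(-831161, Rational(173895, 2)), -1) = Pow(Rational(-1488427, 2), -1) = Rational(-2, 1488427)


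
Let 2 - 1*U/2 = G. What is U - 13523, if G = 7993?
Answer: -29505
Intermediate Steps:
U = -15982 (U = 4 - 2*7993 = 4 - 15986 = -15982)
U - 13523 = -15982 - 13523 = -29505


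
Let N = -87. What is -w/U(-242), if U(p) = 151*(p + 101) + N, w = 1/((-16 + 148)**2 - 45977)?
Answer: -1/610406034 ≈ -1.6383e-9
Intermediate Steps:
w = -1/28553 (w = 1/(132**2 - 45977) = 1/(17424 - 45977) = 1/(-28553) = -1/28553 ≈ -3.5023e-5)
U(p) = 15164 + 151*p (U(p) = 151*(p + 101) - 87 = 151*(101 + p) - 87 = (15251 + 151*p) - 87 = 15164 + 151*p)
-w/U(-242) = -(-1)/(28553*(15164 + 151*(-242))) = -(-1)/(28553*(15164 - 36542)) = -(-1)/(28553*(-21378)) = -(-1)*(-1)/(28553*21378) = -1*1/610406034 = -1/610406034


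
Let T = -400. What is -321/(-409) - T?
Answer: 163921/409 ≈ 400.78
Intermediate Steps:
-321/(-409) - T = -321/(-409) - 1*(-400) = -321*(-1/409) + 400 = 321/409 + 400 = 163921/409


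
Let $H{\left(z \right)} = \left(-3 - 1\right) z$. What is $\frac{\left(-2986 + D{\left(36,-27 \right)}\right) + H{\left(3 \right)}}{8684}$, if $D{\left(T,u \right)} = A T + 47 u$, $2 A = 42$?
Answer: $- \frac{3511}{8684} \approx -0.40431$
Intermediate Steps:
$A = 21$ ($A = \frac{1}{2} \cdot 42 = 21$)
$D{\left(T,u \right)} = 21 T + 47 u$
$H{\left(z \right)} = - 4 z$
$\frac{\left(-2986 + D{\left(36,-27 \right)}\right) + H{\left(3 \right)}}{8684} = \frac{\left(-2986 + \left(21 \cdot 36 + 47 \left(-27\right)\right)\right) - 12}{8684} = \left(\left(-2986 + \left(756 - 1269\right)\right) - 12\right) \frac{1}{8684} = \left(\left(-2986 - 513\right) - 12\right) \frac{1}{8684} = \left(-3499 - 12\right) \frac{1}{8684} = \left(-3511\right) \frac{1}{8684} = - \frac{3511}{8684}$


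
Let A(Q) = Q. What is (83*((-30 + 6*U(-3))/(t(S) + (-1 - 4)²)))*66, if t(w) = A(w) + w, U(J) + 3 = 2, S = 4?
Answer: -5976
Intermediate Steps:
U(J) = -1 (U(J) = -3 + 2 = -1)
t(w) = 2*w (t(w) = w + w = 2*w)
(83*((-30 + 6*U(-3))/(t(S) + (-1 - 4)²)))*66 = (83*((-30 + 6*(-1))/(2*4 + (-1 - 4)²)))*66 = (83*((-30 - 6)/(8 + (-5)²)))*66 = (83*(-36/(8 + 25)))*66 = (83*(-36/33))*66 = (83*(-36*1/33))*66 = (83*(-12/11))*66 = -996/11*66 = -5976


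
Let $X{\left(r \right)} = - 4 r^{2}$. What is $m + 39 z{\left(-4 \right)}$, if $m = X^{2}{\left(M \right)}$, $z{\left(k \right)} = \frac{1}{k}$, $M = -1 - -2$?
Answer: $\frac{25}{4} \approx 6.25$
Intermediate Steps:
$M = 1$ ($M = -1 + 2 = 1$)
$m = 16$ ($m = \left(- 4 \cdot 1^{2}\right)^{2} = \left(\left(-4\right) 1\right)^{2} = \left(-4\right)^{2} = 16$)
$m + 39 z{\left(-4 \right)} = 16 + \frac{39}{-4} = 16 + 39 \left(- \frac{1}{4}\right) = 16 - \frac{39}{4} = \frac{25}{4}$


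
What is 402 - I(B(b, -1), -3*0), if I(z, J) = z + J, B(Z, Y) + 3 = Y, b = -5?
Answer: 406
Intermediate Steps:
B(Z, Y) = -3 + Y
I(z, J) = J + z
402 - I(B(b, -1), -3*0) = 402 - (-3*0 + (-3 - 1)) = 402 - (0 - 4) = 402 - 1*(-4) = 402 + 4 = 406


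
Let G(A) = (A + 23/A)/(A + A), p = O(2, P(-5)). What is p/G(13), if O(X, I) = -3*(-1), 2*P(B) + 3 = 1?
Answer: 169/32 ≈ 5.2813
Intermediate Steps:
P(B) = -1 (P(B) = -3/2 + (½)*1 = -3/2 + ½ = -1)
O(X, I) = 3
p = 3
G(A) = (A + 23/A)/(2*A) (G(A) = (A + 23/A)/((2*A)) = (A + 23/A)*(1/(2*A)) = (A + 23/A)/(2*A))
p/G(13) = 3/(((½)*(23 + 13²)/13²)) = 3/(((½)*(1/169)*(23 + 169))) = 3/(((½)*(1/169)*192)) = 3/(96/169) = 3*(169/96) = 169/32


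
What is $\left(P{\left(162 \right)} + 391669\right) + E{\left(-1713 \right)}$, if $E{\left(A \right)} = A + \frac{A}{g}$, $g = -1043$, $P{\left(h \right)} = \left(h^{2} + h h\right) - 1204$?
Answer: $\frac{460215033}{1043} \approx 4.4124 \cdot 10^{5}$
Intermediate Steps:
$P{\left(h \right)} = -1204 + 2 h^{2}$ ($P{\left(h \right)} = \left(h^{2} + h^{2}\right) - 1204 = 2 h^{2} - 1204 = -1204 + 2 h^{2}$)
$E{\left(A \right)} = \frac{1042 A}{1043}$ ($E{\left(A \right)} = A + \frac{A}{-1043} = A + A \left(- \frac{1}{1043}\right) = A - \frac{A}{1043} = \frac{1042 A}{1043}$)
$\left(P{\left(162 \right)} + 391669\right) + E{\left(-1713 \right)} = \left(\left(-1204 + 2 \cdot 162^{2}\right) + 391669\right) + \frac{1042}{1043} \left(-1713\right) = \left(\left(-1204 + 2 \cdot 26244\right) + 391669\right) - \frac{1784946}{1043} = \left(\left(-1204 + 52488\right) + 391669\right) - \frac{1784946}{1043} = \left(51284 + 391669\right) - \frac{1784946}{1043} = 442953 - \frac{1784946}{1043} = \frac{460215033}{1043}$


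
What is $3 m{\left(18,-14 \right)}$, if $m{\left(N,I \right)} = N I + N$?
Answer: $-702$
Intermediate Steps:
$m{\left(N,I \right)} = N + I N$ ($m{\left(N,I \right)} = I N + N = N + I N$)
$3 m{\left(18,-14 \right)} = 3 \cdot 18 \left(1 - 14\right) = 3 \cdot 18 \left(-13\right) = 3 \left(-234\right) = -702$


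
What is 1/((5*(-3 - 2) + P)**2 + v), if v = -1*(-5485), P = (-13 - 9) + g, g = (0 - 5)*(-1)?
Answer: 1/7249 ≈ 0.00013795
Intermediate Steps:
g = 5 (g = -5*(-1) = 5)
P = -17 (P = (-13 - 9) + 5 = -22 + 5 = -17)
v = 5485
1/((5*(-3 - 2) + P)**2 + v) = 1/((5*(-3 - 2) - 17)**2 + 5485) = 1/((5*(-5) - 17)**2 + 5485) = 1/((-25 - 17)**2 + 5485) = 1/((-42)**2 + 5485) = 1/(1764 + 5485) = 1/7249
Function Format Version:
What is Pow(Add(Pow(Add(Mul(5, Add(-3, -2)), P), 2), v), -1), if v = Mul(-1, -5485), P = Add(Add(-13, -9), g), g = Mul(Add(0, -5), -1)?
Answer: Rational(1, 7249) ≈ 0.00013795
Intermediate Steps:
g = 5 (g = Mul(-5, -1) = 5)
P = -17 (P = Add(Add(-13, -9), 5) = Add(-22, 5) = -17)
v = 5485
Pow(Add(Pow(Add(Mul(5, Add(-3, -2)), P), 2), v), -1) = Pow(Add(Pow(Add(Mul(5, Add(-3, -2)), -17), 2), 5485), -1) = Pow(Add(Pow(Add(Mul(5, -5), -17), 2), 5485), -1) = Pow(Add(Pow(Add(-25, -17), 2), 5485), -1) = Pow(Add(Pow(-42, 2), 5485), -1) = Pow(Add(1764, 5485), -1) = Pow(7249, -1) = Rational(1, 7249)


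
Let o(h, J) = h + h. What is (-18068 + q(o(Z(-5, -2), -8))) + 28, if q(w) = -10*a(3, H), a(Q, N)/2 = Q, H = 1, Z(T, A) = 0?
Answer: -18100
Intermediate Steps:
o(h, J) = 2*h
a(Q, N) = 2*Q
q(w) = -60 (q(w) = -20*3 = -10*6 = -60)
(-18068 + q(o(Z(-5, -2), -8))) + 28 = (-18068 - 60) + 28 = -18128 + 28 = -18100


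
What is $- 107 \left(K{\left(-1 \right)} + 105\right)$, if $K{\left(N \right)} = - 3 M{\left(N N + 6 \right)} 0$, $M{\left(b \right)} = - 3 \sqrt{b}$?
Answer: $-11235$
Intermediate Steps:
$K{\left(N \right)} = 0$ ($K{\left(N \right)} = - 3 \left(- 3 \sqrt{N N + 6}\right) 0 = - 3 \left(- 3 \sqrt{N^{2} + 6}\right) 0 = - 3 \left(- 3 \sqrt{6 + N^{2}}\right) 0 = 9 \sqrt{6 + N^{2}} \cdot 0 = 0$)
$- 107 \left(K{\left(-1 \right)} + 105\right) = - 107 \left(0 + 105\right) = \left(-107\right) 105 = -11235$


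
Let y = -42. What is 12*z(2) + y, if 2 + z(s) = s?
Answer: -42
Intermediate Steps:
z(s) = -2 + s
12*z(2) + y = 12*(-2 + 2) - 42 = 12*0 - 42 = 0 - 42 = -42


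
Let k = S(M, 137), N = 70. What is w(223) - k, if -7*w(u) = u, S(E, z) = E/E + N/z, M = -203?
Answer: -32000/959 ≈ -33.368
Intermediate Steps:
S(E, z) = 1 + 70/z (S(E, z) = E/E + 70/z = 1 + 70/z)
k = 207/137 (k = (70 + 137)/137 = (1/137)*207 = 207/137 ≈ 1.5109)
w(u) = -u/7
w(223) - k = -⅐*223 - 1*207/137 = -223/7 - 207/137 = -32000/959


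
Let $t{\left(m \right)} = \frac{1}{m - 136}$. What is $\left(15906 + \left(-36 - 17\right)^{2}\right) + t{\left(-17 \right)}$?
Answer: $\frac{2863394}{153} \approx 18715.0$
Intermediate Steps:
$t{\left(m \right)} = \frac{1}{-136 + m}$
$\left(15906 + \left(-36 - 17\right)^{2}\right) + t{\left(-17 \right)} = \left(15906 + \left(-36 - 17\right)^{2}\right) + \frac{1}{-136 - 17} = \left(15906 + \left(-53\right)^{2}\right) + \frac{1}{-153} = \left(15906 + 2809\right) - \frac{1}{153} = 18715 - \frac{1}{153} = \frac{2863394}{153}$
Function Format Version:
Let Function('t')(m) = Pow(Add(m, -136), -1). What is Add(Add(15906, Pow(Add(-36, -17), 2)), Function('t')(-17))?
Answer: Rational(2863394, 153) ≈ 18715.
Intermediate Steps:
Function('t')(m) = Pow(Add(-136, m), -1)
Add(Add(15906, Pow(Add(-36, -17), 2)), Function('t')(-17)) = Add(Add(15906, Pow(Add(-36, -17), 2)), Pow(Add(-136, -17), -1)) = Add(Add(15906, Pow(-53, 2)), Pow(-153, -1)) = Add(Add(15906, 2809), Rational(-1, 153)) = Add(18715, Rational(-1, 153)) = Rational(2863394, 153)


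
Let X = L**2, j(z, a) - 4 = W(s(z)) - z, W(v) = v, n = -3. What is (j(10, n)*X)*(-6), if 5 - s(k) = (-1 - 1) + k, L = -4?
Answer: 864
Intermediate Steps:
s(k) = 7 - k (s(k) = 5 - ((-1 - 1) + k) = 5 - (-2 + k) = 5 + (2 - k) = 7 - k)
j(z, a) = 11 - 2*z (j(z, a) = 4 + ((7 - z) - z) = 4 + (7 - 2*z) = 11 - 2*z)
X = 16 (X = (-4)**2 = 16)
(j(10, n)*X)*(-6) = ((11 - 2*10)*16)*(-6) = ((11 - 20)*16)*(-6) = -9*16*(-6) = -144*(-6) = 864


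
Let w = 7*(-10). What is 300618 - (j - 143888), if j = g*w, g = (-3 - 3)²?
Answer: 447026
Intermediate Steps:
w = -70
g = 36 (g = (-6)² = 36)
j = -2520 (j = 36*(-70) = -2520)
300618 - (j - 143888) = 300618 - (-2520 - 143888) = 300618 - 1*(-146408) = 300618 + 146408 = 447026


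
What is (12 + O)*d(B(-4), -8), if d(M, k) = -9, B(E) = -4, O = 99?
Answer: -999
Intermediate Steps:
(12 + O)*d(B(-4), -8) = (12 + 99)*(-9) = 111*(-9) = -999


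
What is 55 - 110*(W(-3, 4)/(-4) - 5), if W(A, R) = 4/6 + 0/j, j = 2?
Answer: 1870/3 ≈ 623.33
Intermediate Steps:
W(A, R) = ⅔ (W(A, R) = 4/6 + 0/2 = 4*(⅙) + 0*(½) = ⅔ + 0 = ⅔)
55 - 110*(W(-3, 4)/(-4) - 5) = 55 - 110*((⅔)/(-4) - 5) = 55 - 110*((⅔)*(-¼) - 5) = 55 - 110*(-⅙ - 5) = 55 - 110*(-31/6) = 55 + 1705/3 = 1870/3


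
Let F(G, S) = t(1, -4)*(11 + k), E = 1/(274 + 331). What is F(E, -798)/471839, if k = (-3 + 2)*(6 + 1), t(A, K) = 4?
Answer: 16/471839 ≈ 3.3910e-5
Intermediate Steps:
k = -7 (k = -1*7 = -7)
E = 1/605 ≈ 0.0016529
F(G, S) = 16 (F(G, S) = 4*(11 - 7) = 4*4 = 16)
F(E, -798)/471839 = 16/471839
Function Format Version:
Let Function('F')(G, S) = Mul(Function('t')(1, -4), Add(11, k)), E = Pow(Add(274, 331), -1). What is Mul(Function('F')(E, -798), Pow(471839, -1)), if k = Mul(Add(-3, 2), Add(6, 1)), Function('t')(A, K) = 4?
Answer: Rational(16, 471839) ≈ 3.3910e-5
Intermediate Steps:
k = -7 (k = Mul(-1, 7) = -7)
E = Rational(1, 605) (E = Pow(605, -1) = Rational(1, 605) ≈ 0.0016529)
Function('F')(G, S) = 16 (Function('F')(G, S) = Mul(4, Add(11, -7)) = Mul(4, 4) = 16)
Mul(Function('F')(E, -798), Pow(471839, -1)) = Mul(16, Pow(471839, -1)) = Mul(16, Rational(1, 471839)) = Rational(16, 471839)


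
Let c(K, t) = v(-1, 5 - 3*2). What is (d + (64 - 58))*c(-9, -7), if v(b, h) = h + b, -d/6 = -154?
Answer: -1860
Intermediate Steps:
d = 924 (d = -6*(-154) = 924)
v(b, h) = b + h
c(K, t) = -2 (c(K, t) = -1 + (5 - 3*2) = -1 + (5 - 6) = -1 - 1 = -2)
(d + (64 - 58))*c(-9, -7) = (924 + (64 - 58))*(-2) = (924 + 6)*(-2) = 930*(-2) = -1860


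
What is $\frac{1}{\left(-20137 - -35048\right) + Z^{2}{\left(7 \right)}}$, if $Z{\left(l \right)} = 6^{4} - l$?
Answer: $\frac{1}{1676432} \approx 5.965 \cdot 10^{-7}$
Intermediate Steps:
$Z{\left(l \right)} = 1296 - l$
$\frac{1}{\left(-20137 - -35048\right) + Z^{2}{\left(7 \right)}} = \frac{1}{\left(-20137 - -35048\right) + \left(1296 - 7\right)^{2}} = \frac{1}{\left(-20137 + 35048\right) + \left(1296 - 7\right)^{2}} = \frac{1}{14911 + 1289^{2}} = \frac{1}{14911 + 1661521} = \frac{1}{1676432}$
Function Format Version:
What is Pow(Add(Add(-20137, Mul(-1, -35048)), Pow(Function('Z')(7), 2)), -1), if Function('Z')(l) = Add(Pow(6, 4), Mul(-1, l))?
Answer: Rational(1, 1676432) ≈ 5.9650e-7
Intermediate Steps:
Function('Z')(l) = Add(1296, Mul(-1, l))
Pow(Add(Add(-20137, Mul(-1, -35048)), Pow(Function('Z')(7), 2)), -1) = Pow(Add(Add(-20137, Mul(-1, -35048)), Pow(Add(1296, Mul(-1, 7)), 2)), -1) = Pow(Add(Add(-20137, 35048), Pow(Add(1296, -7), 2)), -1) = Pow(Add(14911, Pow(1289, 2)), -1) = Pow(Add(14911, 1661521), -1) = Pow(1676432, -1) = Rational(1, 1676432)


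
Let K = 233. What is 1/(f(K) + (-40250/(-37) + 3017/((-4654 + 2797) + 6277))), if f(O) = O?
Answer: 163540/216121449 ≈ 0.00075670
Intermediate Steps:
1/(f(K) + (-40250/(-37) + 3017/((-4654 + 2797) + 6277))) = 1/(233 + (-40250/(-37) + 3017/((-4654 + 2797) + 6277))) = 1/(233 + (-40250*(-1/37) + 3017/(-1857 + 6277))) = 1/(233 + (40250/37 + 3017/4420)) = 1/(233 + 178016629/163540) = 1/(216121449/163540) = 163540/216121449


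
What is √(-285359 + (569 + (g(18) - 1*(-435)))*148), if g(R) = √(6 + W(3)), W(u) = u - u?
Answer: √(-136767 + 148*√6) ≈ 369.33*I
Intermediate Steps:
W(u) = 0
g(R) = √6 (g(R) = √(6 + 0) = √6)
√(-285359 + (569 + (g(18) - 1*(-435)))*148) = √(-285359 + (569 + (√6 - 1*(-435)))*148) = √(-285359 + (569 + (√6 + 435))*148) = √(-285359 + (569 + (435 + √6))*148) = √(-285359 + (1004 + √6)*148) = √(-285359 + (148592 + 148*√6)) = √(-136767 + 148*√6)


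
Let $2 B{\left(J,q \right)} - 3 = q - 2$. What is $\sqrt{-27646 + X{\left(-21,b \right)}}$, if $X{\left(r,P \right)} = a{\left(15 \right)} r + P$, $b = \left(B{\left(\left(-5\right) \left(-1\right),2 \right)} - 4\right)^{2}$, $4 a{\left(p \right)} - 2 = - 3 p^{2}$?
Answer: $\frac{3 i \sqrt{10714}}{2} \approx 155.26 i$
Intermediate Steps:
$B{\left(J,q \right)} = \frac{1}{2} + \frac{q}{2}$ ($B{\left(J,q \right)} = \frac{3}{2} + \frac{q - 2}{2} = \frac{3}{2} + \frac{-2 + q}{2} = \frac{3}{2} + \left(-1 + \frac{q}{2}\right) = \frac{1}{2} + \frac{q}{2}$)
$a{\left(p \right)} = \frac{1}{2} - \frac{3 p^{2}}{4}$ ($a{\left(p \right)} = \frac{1}{2} + \frac{\left(-3\right) p^{2}}{4} = \frac{1}{2} - \frac{3 p^{2}}{4}$)
$b = \frac{25}{4}$ ($b = \left(\left(\frac{1}{2} + \frac{1}{2} \cdot 2\right) - 4\right)^{2} = \left(\left(\frac{1}{2} + 1\right) - 4\right)^{2} = \left(\frac{3}{2} - 4\right)^{2} = \left(- \frac{5}{2}\right)^{2} = \frac{25}{4} \approx 6.25$)
$X{\left(r,P \right)} = P - \frac{673 r}{4}$ ($X{\left(r,P \right)} = \left(\frac{1}{2} - \frac{3 \cdot 15^{2}}{4}\right) r + P = \left(\frac{1}{2} - \frac{675}{4}\right) r + P = - \frac{673 r}{4} + P = P - \frac{673 r}{4}$)
$\sqrt{-27646 + X{\left(-21,b \right)}} = \sqrt{-27646 + \left(\frac{25}{4} - - \frac{14133}{4}\right)} = \sqrt{-27646 + \left(\frac{25}{4} + \frac{14133}{4}\right)} = \sqrt{-27646 + \frac{7079}{2}} = \sqrt{- \frac{48213}{2}} = \frac{3 i \sqrt{10714}}{2}$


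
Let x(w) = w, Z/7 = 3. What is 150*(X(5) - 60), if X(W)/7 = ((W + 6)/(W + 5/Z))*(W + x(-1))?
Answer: -180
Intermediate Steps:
Z = 21 (Z = 7*3 = 21)
X(W) = 7*(-1 + W)*(6 + W)/(5/21 + W) (X(W) = 7*(((W + 6)/(W + 5/21))*(W - 1)) = 7*(((6 + W)/(W + 5*(1/21)))*(-1 + W)) = 7*(((6 + W)/(W + 5/21))*(-1 + W)) = 7*(((6 + W)/(5/21 + W))*(-1 + W)) = 7*((-1 + W)*(6 + W)/(5/21 + W)) = 7*(-1 + W)*(6 + W)/(5/21 + W))
150*(X(5) - 60) = 150*(147*(-6 + 5² + 5*5)/(5 + 21*5) - 60) = 150*(147*(-6 + 25 + 25)/(5 + 105) - 60) = 150*(147*44/110 - 60) = 150*(147*(1/110)*44 - 60) = 150*(294/5 - 60) = 150*(-6/5) = -180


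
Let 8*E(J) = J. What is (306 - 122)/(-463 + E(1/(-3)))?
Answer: -4416/11113 ≈ -0.39737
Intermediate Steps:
E(J) = J/8
(306 - 122)/(-463 + E(1/(-3))) = (306 - 122)/(-463 + (⅛)/(-3)) = 184/(-463 + (⅛)*(-⅓)) = 184/(-463 - 1/24) = 184/(-11113/24) = 184*(-24/11113) = -4416/11113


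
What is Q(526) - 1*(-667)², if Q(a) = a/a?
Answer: -444888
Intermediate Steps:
Q(a) = 1
Q(526) - 1*(-667)² = 1 - 1*(-667)² = 1 - 1*444889 = 1 - 444889 = -444888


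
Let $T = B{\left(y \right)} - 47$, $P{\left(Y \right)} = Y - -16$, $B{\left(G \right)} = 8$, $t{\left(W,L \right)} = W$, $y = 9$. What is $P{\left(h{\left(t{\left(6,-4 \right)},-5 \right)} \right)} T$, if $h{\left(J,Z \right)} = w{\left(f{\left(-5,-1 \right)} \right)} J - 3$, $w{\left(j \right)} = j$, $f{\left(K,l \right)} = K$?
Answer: $663$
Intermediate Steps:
$h{\left(J,Z \right)} = -3 - 5 J$ ($h{\left(J,Z \right)} = - 5 J - 3 = -3 - 5 J$)
$P{\left(Y \right)} = 16 + Y$ ($P{\left(Y \right)} = Y + 16 = 16 + Y$)
$T = -39$ ($T = 8 - 47 = -39$)
$P{\left(h{\left(t{\left(6,-4 \right)},-5 \right)} \right)} T = \left(16 - 33\right) \left(-39\right) = \left(-17\right) \left(-39\right) = 663$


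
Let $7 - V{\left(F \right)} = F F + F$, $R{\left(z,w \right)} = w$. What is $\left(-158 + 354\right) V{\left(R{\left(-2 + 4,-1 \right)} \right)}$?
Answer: $1372$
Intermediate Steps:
$V{\left(F \right)} = 7 - F - F^{2}$ ($V{\left(F \right)} = 7 - \left(F F + F\right) = 7 - \left(F^{2} + F\right) = 7 - \left(F + F^{2}\right) = 7 - F - F^{2}$)
$\left(-158 + 354\right) V{\left(R{\left(-2 + 4,-1 \right)} \right)} = \left(-158 + 354\right) \left(7 - -1 - \left(-1\right)^{2}\right) = 196 \left(7 + 1 - 1\right) = 196 \cdot 7 = 1372$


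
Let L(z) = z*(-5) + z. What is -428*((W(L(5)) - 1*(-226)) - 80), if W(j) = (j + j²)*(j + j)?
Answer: 6443112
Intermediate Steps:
L(z) = -4*z (L(z) = -5*z + z = -4*z)
W(j) = 2*j*(j + j²) (W(j) = (j + j²)*(2*j) = 2*j*(j + j²))
-428*((W(L(5)) - 1*(-226)) - 80) = -428*((2*(-4*5)²*(1 - 4*5) - 1*(-226)) - 80) = -428*((2*(-20)²*(1 - 20) + 226) - 80) = -428*((2*400*(-19) + 226) - 80) = -428*((-15200 + 226) - 80) = -428*(-14974 - 80) = -428*(-15054) = 6443112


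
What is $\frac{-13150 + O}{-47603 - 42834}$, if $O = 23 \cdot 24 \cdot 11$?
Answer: $\frac{7078}{90437} \approx 0.078264$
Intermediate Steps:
$O = 6072$ ($O = 552 \cdot 11 = 6072$)
$\frac{-13150 + O}{-47603 - 42834} = \frac{-13150 + 6072}{-47603 - 42834} = - \frac{7078}{-90437} = \left(-7078\right) \left(- \frac{1}{90437}\right) = \frac{7078}{90437}$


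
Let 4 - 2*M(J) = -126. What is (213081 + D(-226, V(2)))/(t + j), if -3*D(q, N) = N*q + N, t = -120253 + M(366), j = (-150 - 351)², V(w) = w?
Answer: 213231/130813 ≈ 1.6300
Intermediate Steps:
M(J) = 65 (M(J) = 2 - ½*(-126) = 2 + 63 = 65)
j = 251001 (j = (-501)² = 251001)
t = -120188 (t = -120253 + 65 = -120188)
D(q, N) = -N/3 - N*q/3 (D(q, N) = -(N*q + N)/3 = -(N + N*q)/3 = -N/3 - N*q/3)
(213081 + D(-226, V(2)))/(t + j) = (213081 - ⅓*2*(1 - 226))/(-120188 + 251001) = (213081 - ⅓*2*(-225))/130813 = (213081 + 150)*(1/130813) = 213231*(1/130813) = 213231/130813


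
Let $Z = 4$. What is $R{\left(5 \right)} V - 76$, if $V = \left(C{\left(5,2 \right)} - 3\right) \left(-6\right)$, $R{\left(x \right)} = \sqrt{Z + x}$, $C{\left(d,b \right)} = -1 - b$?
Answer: $32$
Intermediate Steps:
$R{\left(x \right)} = \sqrt{4 + x}$
$V = 36$ ($V = \left(\left(-1 - 2\right) - 3\right) \left(-6\right) = \left(-3 - 3\right) \left(-6\right) = \left(-6\right) \left(-6\right) = 36$)
$R{\left(5 \right)} V - 76 = \sqrt{4 + 5} \cdot 36 - 76 = \sqrt{9} \cdot 36 - 76 = 3 \cdot 36 - 76 = 108 - 76 = 32$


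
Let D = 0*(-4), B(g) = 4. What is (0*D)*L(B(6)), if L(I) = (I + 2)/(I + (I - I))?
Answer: 0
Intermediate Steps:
D = 0
L(I) = (2 + I)/I (L(I) = (2 + I)/(I + 0) = (2 + I)/I)
(0*D)*L(B(6)) = (0*0)*((2 + 4)/4) = 0*((¼)*6) = 0*(3/2) = 0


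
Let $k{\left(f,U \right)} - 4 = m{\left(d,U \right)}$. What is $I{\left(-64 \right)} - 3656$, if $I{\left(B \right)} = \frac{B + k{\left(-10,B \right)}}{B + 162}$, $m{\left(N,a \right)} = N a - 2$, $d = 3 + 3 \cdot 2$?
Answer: $- \frac{179463}{49} \approx -3662.5$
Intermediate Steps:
$d = 9$ ($d = 3 + 6 = 9$)
$m{\left(N,a \right)} = -2 + N a$
$k{\left(f,U \right)} = 2 + 9 U$ ($k{\left(f,U \right)} = 4 + \left(-2 + 9 U\right) = 2 + 9 U$)
$I{\left(B \right)} = \frac{2 + 10 B}{162 + B}$ ($I{\left(B \right)} = \frac{B + \left(2 + 9 B\right)}{B + 162} = \frac{2 + 10 B}{162 + B}$)
$I{\left(-64 \right)} - 3656 = \frac{2 \left(1 + 5 \left(-64\right)\right)}{162 - 64} - 3656 = \frac{2 \left(1 - 320\right)}{98} - 3656 = 2 \cdot \frac{1}{98} \left(-319\right) - 3656 = - \frac{319}{49} - 3656 = - \frac{179463}{49}$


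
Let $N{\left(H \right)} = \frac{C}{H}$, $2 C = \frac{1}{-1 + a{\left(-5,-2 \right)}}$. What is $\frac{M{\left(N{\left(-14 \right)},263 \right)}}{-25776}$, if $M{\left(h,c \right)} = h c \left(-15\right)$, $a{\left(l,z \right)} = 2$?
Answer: $- \frac{1315}{240576} \approx -0.0054661$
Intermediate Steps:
$C = \frac{1}{2}$ ($C = \frac{1}{2 \left(-1 + 2\right)} = \frac{1}{2 \cdot 1} = \frac{1}{2} \cdot 1 = \frac{1}{2} \approx 0.5$)
$N{\left(H \right)} = \frac{1}{2 H}$
$M{\left(h,c \right)} = - 15 c h$ ($M{\left(h,c \right)} = c h \left(-15\right) = - 15 c h$)
$\frac{M{\left(N{\left(-14 \right)},263 \right)}}{-25776} = \frac{\left(-15\right) 263 \frac{1}{2 \left(-14\right)}}{-25776} = \left(-15\right) 263 \cdot \frac{1}{2} \left(- \frac{1}{14}\right) \left(- \frac{1}{25776}\right) = \left(-15\right) 263 \left(- \frac{1}{28}\right) \left(- \frac{1}{25776}\right) = \frac{3945}{28} \left(- \frac{1}{25776}\right) = - \frac{1315}{240576}$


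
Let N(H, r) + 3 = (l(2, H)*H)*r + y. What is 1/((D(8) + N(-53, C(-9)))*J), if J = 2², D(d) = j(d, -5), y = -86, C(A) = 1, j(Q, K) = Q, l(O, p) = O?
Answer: -1/748 ≈ -0.0013369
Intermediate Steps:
D(d) = d
N(H, r) = -89 + 2*H*r (N(H, r) = -3 + ((2*H)*r - 86) = -3 + (2*H*r - 86) = -3 + (-86 + 2*H*r) = -89 + 2*H*r)
J = 4
1/((D(8) + N(-53, C(-9)))*J) = 1/((8 + (-89 + 2*(-53)*1))*4) = (¼)/(8 + (-89 - 106)) = (¼)/(8 - 195) = (¼)/(-187) = -1/187*¼ = -1/748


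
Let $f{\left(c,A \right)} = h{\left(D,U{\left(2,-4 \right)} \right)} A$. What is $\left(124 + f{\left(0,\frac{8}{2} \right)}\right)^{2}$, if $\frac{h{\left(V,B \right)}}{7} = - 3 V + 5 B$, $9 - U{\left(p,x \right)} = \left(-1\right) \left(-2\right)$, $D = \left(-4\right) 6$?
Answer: $9734400$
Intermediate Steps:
$D = -24$
$U{\left(p,x \right)} = 7$ ($U{\left(p,x \right)} = 9 - \left(-1\right) \left(-2\right) = 9 - 2 = 7$)
$h{\left(V,B \right)} = - 21 V + 35 B$ ($h{\left(V,B \right)} = 7 \left(- 3 V + 5 B\right) = - 21 V + 35 B$)
$f{\left(c,A \right)} = 749 A$ ($f{\left(c,A \right)} = \left(\left(-21\right) \left(-24\right) + 35 \cdot 7\right) A = \left(504 + 245\right) A = 749 A$)
$\left(124 + f{\left(0,\frac{8}{2} \right)}\right)^{2} = \left(124 + 749 \cdot \frac{8}{2}\right)^{2} = \left(124 + 749 \cdot 8 \cdot \frac{1}{2}\right)^{2} = \left(124 + 749 \cdot 4\right)^{2} = \left(124 + 2996\right)^{2} = 3120^{2} = 9734400$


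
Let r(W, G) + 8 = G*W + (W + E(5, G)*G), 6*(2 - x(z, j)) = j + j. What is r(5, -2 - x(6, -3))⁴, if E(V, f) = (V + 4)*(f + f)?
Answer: 31713911056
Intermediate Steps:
x(z, j) = 2 - j/3 (x(z, j) = 2 - (j + j)/6 = 2 - j/3)
E(V, f) = 2*f*(4 + V) (E(V, f) = (4 + V)*(2*f) = 2*f*(4 + V))
r(W, G) = -8 + W + 18*G² + G*W (r(W, G) = -8 + (G*W + (W + (2*G*(4 + 5))*G)) = -8 + (G*W + (W + (2*G*9)*G)) = -8 + (G*W + (W + (18*G)*G)) = -8 + (G*W + (W + 18*G²)) = -8 + (W + 18*G² + G*W) = -8 + W + 18*G² + G*W)
r(5, -2 - x(6, -3))⁴ = (-8 + 5 + 18*(-2 - (2 - ⅓*(-3)))² + (-2 - (2 - ⅓*(-3)))*5)⁴ = (-8 + 5 + 18*(-2 - (2 + 1))² + (-2 - (2 + 1))*5)⁴ = (-8 + 5 + 18*(-2 - 1*3)² + (-2 - 1*3)*5)⁴ = (-8 + 5 + 18*(-2 - 3)² + (-2 - 3)*5)⁴ = (-8 + 5 + 18*(-5)² - 5*5)⁴ = (-8 + 5 + 18*25 - 25)⁴ = (-8 + 5 + 450 - 25)⁴ = 422⁴ = 31713911056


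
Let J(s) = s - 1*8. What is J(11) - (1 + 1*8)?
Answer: -6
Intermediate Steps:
J(s) = -8 + s (J(s) = s - 8 = -8 + s)
J(11) - (1 + 1*8) = (-8 + 11) - (1 + 1*8) = 3 - (1 + 8) = 3 - 1*9 = 3 - 9 = -6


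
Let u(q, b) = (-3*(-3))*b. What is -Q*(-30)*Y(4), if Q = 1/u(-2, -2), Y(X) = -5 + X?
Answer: 5/3 ≈ 1.6667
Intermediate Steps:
u(q, b) = 9*b
Q = -1/18 (Q = 1/(9*(-2)) = 1/(-18) = -1/18 ≈ -0.055556)
-Q*(-30)*Y(4) = -(-1/18*(-30))*(-5 + 4) = -5*(-1)/3 = -1*(-5/3) = 5/3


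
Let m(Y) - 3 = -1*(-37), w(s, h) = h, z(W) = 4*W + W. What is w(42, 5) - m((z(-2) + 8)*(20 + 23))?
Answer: -35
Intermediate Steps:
z(W) = 5*W
m(Y) = 40 (m(Y) = 3 - 1*(-37) = 3 + 37 = 40)
w(42, 5) - m((z(-2) + 8)*(20 + 23)) = 5 - 1*40 = 5 - 40 = -35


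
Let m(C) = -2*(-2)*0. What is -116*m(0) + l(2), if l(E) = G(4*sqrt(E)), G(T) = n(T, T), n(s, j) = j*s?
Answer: 32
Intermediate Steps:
m(C) = 0 (m(C) = 4*0 = 0)
G(T) = T**2 (G(T) = T*T = T**2)
l(E) = 16*E (l(E) = (4*sqrt(E))**2 = 16*E)
-116*m(0) + l(2) = -116*0 + 16*2 = 0 + 32 = 32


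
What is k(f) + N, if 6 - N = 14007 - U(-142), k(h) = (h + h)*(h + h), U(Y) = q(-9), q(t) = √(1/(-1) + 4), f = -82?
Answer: 12895 + √3 ≈ 12897.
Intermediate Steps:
q(t) = √3 (q(t) = √(-1 + 4) = √3)
U(Y) = √3
k(h) = 4*h² (k(h) = (2*h)*(2*h) = 4*h²)
N = -14001 + √3 (N = 6 - (14007 - √3) = 6 + (-14007 + √3) = -14001 + √3 ≈ -13999.)
k(f) + N = 4*(-82)² + (-14001 + √3) = 4*6724 + (-14001 + √3) = 26896 + (-14001 + √3) = 12895 + √3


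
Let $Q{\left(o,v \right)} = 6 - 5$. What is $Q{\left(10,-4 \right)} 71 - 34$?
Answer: $37$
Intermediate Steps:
$Q{\left(o,v \right)} = 1$
$Q{\left(10,-4 \right)} 71 - 34 = 1 \cdot 71 - 34 = 71 - 34 = 37$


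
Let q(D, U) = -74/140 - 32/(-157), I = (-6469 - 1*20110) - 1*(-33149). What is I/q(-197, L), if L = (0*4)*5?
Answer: -72204300/3569 ≈ -20231.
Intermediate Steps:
L = 0 (L = 0*5 = 0)
I = 6570 (I = (-6469 - 20110) + 33149 = -26579 + 33149 = 6570)
q(D, U) = -3569/10990 (q(D, U) = -74*1/140 - 32*(-1/157) = -37/70 + 32/157 = -3569/10990)
I/q(-197, L) = 6570/(-3569/10990) = 6570*(-10990/3569) = -72204300/3569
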